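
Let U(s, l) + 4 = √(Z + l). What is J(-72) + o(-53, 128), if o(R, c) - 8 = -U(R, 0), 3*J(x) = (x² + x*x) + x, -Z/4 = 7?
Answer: 3444 - 2*I*√7 ≈ 3444.0 - 5.2915*I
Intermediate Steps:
Z = -28 (Z = -4*7 = -28)
U(s, l) = -4 + √(-28 + l)
J(x) = x/3 + 2*x²/3 (J(x) = ((x² + x*x) + x)/3 = ((x² + x²) + x)/3 = (2*x² + x)/3 = (x + 2*x²)/3 = x/3 + 2*x²/3)
o(R, c) = 12 - 2*I*√7 (o(R, c) = 8 - (-4 + √(-28 + 0)) = 8 - (-4 + √(-28)) = 8 - (-4 + 2*I*√7) = 8 + (4 - 2*I*√7) = 12 - 2*I*√7)
J(-72) + o(-53, 128) = (⅓)*(-72)*(1 + 2*(-72)) + (12 - 2*I*√7) = (⅓)*(-72)*(1 - 144) + (12 - 2*I*√7) = (⅓)*(-72)*(-143) + (12 - 2*I*√7) = 3432 + (12 - 2*I*√7) = 3444 - 2*I*√7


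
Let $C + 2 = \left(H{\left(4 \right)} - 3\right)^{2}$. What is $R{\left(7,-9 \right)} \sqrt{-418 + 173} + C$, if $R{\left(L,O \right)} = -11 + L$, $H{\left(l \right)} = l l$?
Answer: $167 - 28 i \sqrt{5} \approx 167.0 - 62.61 i$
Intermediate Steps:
$H{\left(l \right)} = l^{2}$
$C = 167$ ($C = -2 + \left(4^{2} - 3\right)^{2} = -2 + \left(16 - 3\right)^{2} = -2 + 13^{2} = -2 + 169 = 167$)
$R{\left(7,-9 \right)} \sqrt{-418 + 173} + C = \left(-11 + 7\right) \sqrt{-418 + 173} + 167 = - 4 \sqrt{-245} + 167 = - 4 \cdot 7 i \sqrt{5} + 167 = - 28 i \sqrt{5} + 167 = 167 - 28 i \sqrt{5}$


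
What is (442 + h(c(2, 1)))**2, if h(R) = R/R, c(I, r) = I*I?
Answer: 196249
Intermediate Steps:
c(I, r) = I**2
h(R) = 1
(442 + h(c(2, 1)))**2 = (442 + 1)**2 = 443**2 = 196249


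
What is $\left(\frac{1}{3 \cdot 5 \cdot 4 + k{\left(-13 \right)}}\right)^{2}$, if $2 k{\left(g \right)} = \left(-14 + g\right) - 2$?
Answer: $\frac{4}{8281} \approx 0.00048303$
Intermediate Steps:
$k{\left(g \right)} = -8 + \frac{g}{2}$ ($k{\left(g \right)} = \frac{\left(-14 + g\right) - 2}{2} = \frac{-16 + g}{2} = -8 + \frac{g}{2}$)
$\left(\frac{1}{3 \cdot 5 \cdot 4 + k{\left(-13 \right)}}\right)^{2} = \left(\frac{1}{3 \cdot 5 \cdot 4 + \left(-8 + \frac{1}{2} \left(-13\right)\right)}\right)^{2} = \left(\frac{1}{15 \cdot 4 - \frac{29}{2}}\right)^{2} = \left(\frac{1}{60 - \frac{29}{2}}\right)^{2} = \left(\frac{1}{\frac{91}{2}}\right)^{2} = \left(\frac{2}{91}\right)^{2} = \frac{4}{8281}$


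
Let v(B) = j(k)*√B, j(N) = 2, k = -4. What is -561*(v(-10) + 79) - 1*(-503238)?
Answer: 458919 - 1122*I*√10 ≈ 4.5892e+5 - 3548.1*I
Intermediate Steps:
v(B) = 2*√B
-561*(v(-10) + 79) - 1*(-503238) = -561*(2*√(-10) + 79) - 1*(-503238) = -561*(2*(I*√10) + 79) + 503238 = -561*(2*I*√10 + 79) + 503238 = -561*(79 + 2*I*√10) + 503238 = (-44319 - 1122*I*√10) + 503238 = 458919 - 1122*I*√10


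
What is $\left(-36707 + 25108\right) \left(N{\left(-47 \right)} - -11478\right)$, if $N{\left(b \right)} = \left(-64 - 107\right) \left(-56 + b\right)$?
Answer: $-337426509$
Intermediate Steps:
$N{\left(b \right)} = 9576 - 171 b$ ($N{\left(b \right)} = - 171 \left(-56 + b\right) = 9576 - 171 b$)
$\left(-36707 + 25108\right) \left(N{\left(-47 \right)} - -11478\right) = \left(-36707 + 25108\right) \left(\left(9576 - -8037\right) - -11478\right) = - 11599 \left(\left(9576 + 8037\right) + 11478\right) = - 11599 \left(17613 + 11478\right) = \left(-11599\right) 29091 = -337426509$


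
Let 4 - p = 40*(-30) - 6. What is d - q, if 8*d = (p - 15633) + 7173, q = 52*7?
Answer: -5081/4 ≈ -1270.3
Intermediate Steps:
p = 1210 (p = 4 - (40*(-30) - 6) = 4 - (-1200 - 6) = 4 - 1*(-1206) = 4 + 1206 = 1210)
q = 364
d = -3625/4 (d = ((1210 - 15633) + 7173)/8 = (-14423 + 7173)/8 = (⅛)*(-7250) = -3625/4 ≈ -906.25)
d - q = -3625/4 - 1*364 = -3625/4 - 364 = -5081/4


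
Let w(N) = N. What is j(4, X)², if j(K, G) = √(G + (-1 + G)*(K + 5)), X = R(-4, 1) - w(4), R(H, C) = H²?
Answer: 111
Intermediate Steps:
X = 12 (X = (-4)² - 1*4 = 16 - 4 = 12)
j(K, G) = √(G + (-1 + G)*(5 + K))
j(4, X)² = (√(-5 - 1*4 + 6*12 + 12*4))² = (√(-5 - 4 + 72 + 48))² = (√111)² = 111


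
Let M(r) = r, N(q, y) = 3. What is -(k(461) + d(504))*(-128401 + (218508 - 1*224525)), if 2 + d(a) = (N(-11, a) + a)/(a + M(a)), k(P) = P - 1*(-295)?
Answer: 5679451739/56 ≈ 1.0142e+8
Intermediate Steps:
k(P) = 295 + P (k(P) = P + 295 = 295 + P)
d(a) = -2 + (3 + a)/(2*a) (d(a) = -2 + (3 + a)/(a + a) = -2 + (3 + a)/((2*a)) = -2 + (3 + a)*(1/(2*a)) = -2 + (3 + a)/(2*a))
-(k(461) + d(504))*(-128401 + (218508 - 1*224525)) = -((295 + 461) + (3/2)*(1 - 1*504)/504)*(-128401 + (218508 - 1*224525)) = -(756 + (3/2)*(1/504)*(1 - 504))*(-128401 + (218508 - 224525)) = -(756 + (3/2)*(1/504)*(-503))*(-128401 - 6017) = -(756 - 503/336)*(-134418) = -253513*(-134418)/336 = -1*(-5679451739/56) = 5679451739/56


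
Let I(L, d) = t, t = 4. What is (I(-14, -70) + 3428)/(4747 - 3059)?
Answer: 429/211 ≈ 2.0332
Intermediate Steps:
I(L, d) = 4
(I(-14, -70) + 3428)/(4747 - 3059) = (4 + 3428)/(4747 - 3059) = 3432/1688 = 3432*(1/1688) = 429/211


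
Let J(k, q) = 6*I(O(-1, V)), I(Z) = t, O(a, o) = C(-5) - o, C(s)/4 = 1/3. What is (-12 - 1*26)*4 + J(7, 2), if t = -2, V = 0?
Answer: -164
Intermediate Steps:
C(s) = 4/3
O(a, o) = 4/3 - o
I(Z) = -2
J(k, q) = -12 (J(k, q) = 6*(-2) = -12)
(-12 - 1*26)*4 + J(7, 2) = (-12 - 1*26)*4 - 12 = (-12 - 26)*4 - 12 = -38*4 - 12 = -152 - 12 = -164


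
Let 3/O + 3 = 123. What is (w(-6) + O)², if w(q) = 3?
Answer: 14641/1600 ≈ 9.1506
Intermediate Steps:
O = 1/40 (O = 3/(-3 + 123) = 3/120 = 3*(1/120) = 1/40 ≈ 0.025000)
(w(-6) + O)² = (3 + 1/40)² = (121/40)² = 14641/1600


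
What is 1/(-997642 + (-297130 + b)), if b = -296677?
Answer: -1/1591449 ≈ -6.2836e-7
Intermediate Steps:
1/(-997642 + (-297130 + b)) = 1/(-997642 + (-297130 - 296677)) = 1/(-997642 - 593807) = 1/(-1591449) = -1/1591449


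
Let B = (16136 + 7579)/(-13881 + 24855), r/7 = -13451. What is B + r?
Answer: -11110271/118 ≈ -94155.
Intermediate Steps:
r = -94157 (r = 7*(-13451) = -94157)
B = 255/118 (B = 23715/10974 = 23715*(1/10974) = 255/118 ≈ 2.1610)
B + r = 255/118 - 94157 = -11110271/118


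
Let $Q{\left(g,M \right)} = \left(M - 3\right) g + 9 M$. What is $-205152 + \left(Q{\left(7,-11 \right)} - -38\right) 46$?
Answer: $-212466$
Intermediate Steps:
$Q{\left(g,M \right)} = 9 M + g \left(-3 + M\right)$ ($Q{\left(g,M \right)} = \left(-3 + M\right) g + 9 M = g \left(-3 + M\right) + 9 M = 9 M + g \left(-3 + M\right)$)
$-205152 + \left(Q{\left(7,-11 \right)} - -38\right) 46 = -205152 + \left(\left(\left(-3\right) 7 + 9 \left(-11\right) - 77\right) - -38\right) 46 = -205152 + \left(\left(-21 - 99 - 77\right) + 38\right) 46 = -205152 + \left(-197 + 38\right) 46 = -205152 - 7314 = -212466$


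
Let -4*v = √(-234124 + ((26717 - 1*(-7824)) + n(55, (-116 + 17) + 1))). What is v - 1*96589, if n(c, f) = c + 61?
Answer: -96589 - 3*I*√22163/4 ≈ -96589.0 - 111.65*I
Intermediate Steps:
n(c, f) = 61 + c
v = -3*I*√22163/4 (v = -√(-234124 + ((26717 - 1*(-7824)) + (61 + 55)))/4 = -√(-234124 + ((26717 + 7824) + 116))/4 = -√(-234124 + (34541 + 116))/4 = -√(-234124 + 34657)/4 = -3*I*√22163/4 ≈ -111.65*I)
v - 1*96589 = -3*I*√22163/4 - 1*96589 = -3*I*√22163/4 - 96589 = -96589 - 3*I*√22163/4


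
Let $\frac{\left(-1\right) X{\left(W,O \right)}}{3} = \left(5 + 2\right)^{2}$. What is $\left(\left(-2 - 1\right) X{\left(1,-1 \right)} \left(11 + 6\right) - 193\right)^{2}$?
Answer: $53348416$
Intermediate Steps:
$X{\left(W,O \right)} = -147$ ($X{\left(W,O \right)} = - 3 \left(5 + 2\right)^{2} = - 3 \cdot 7^{2} = \left(-3\right) 49 = -147$)
$\left(\left(-2 - 1\right) X{\left(1,-1 \right)} \left(11 + 6\right) - 193\right)^{2} = \left(\left(-2 - 1\right) \left(-147\right) \left(11 + 6\right) - 193\right)^{2} = \left(\left(-3\right) \left(-147\right) 17 - 193\right)^{2} = \left(441 \cdot 17 - 193\right)^{2} = \left(7497 - 193\right)^{2} = 7304^{2} = 53348416$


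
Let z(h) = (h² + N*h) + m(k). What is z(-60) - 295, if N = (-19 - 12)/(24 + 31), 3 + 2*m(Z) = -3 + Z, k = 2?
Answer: 36705/11 ≈ 3336.8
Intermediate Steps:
m(Z) = -3 + Z/2 (m(Z) = -3/2 + (-3 + Z)/2 = -3/2 + (-3/2 + Z/2) = -3 + Z/2)
N = -31/55 ≈ -0.56364
z(h) = -2 + h² - 31*h/55 (z(h) = (h² - 31*h/55) + (-3 + (½)*2) = (h² - 31*h/55) + (-3 + 1) = (h² - 31*h/55) - 2 = -2 + h² - 31*h/55)
z(-60) - 295 = (-2 + (-60)² - 31/55*(-60)) - 295 = (-2 + 3600 + 372/11) - 295 = 39950/11 - 295 = 36705/11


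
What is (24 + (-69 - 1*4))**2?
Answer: 2401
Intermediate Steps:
(24 + (-69 - 1*4))**2 = (24 + (-69 - 4))**2 = (24 - 73)**2 = (-49)**2 = 2401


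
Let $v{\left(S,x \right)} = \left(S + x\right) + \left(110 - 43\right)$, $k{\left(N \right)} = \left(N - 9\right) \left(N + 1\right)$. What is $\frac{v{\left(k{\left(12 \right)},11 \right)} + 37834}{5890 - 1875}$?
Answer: $\frac{37951}{4015} \approx 9.4523$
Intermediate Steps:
$k{\left(N \right)} = \left(1 + N\right) \left(-9 + N\right)$ ($k{\left(N \right)} = \left(-9 + N\right) \left(1 + N\right) = \left(1 + N\right) \left(-9 + N\right)$)
$v{\left(S,x \right)} = 67 + S + x$ ($v{\left(S,x \right)} = \left(S + x\right) + 67 = 67 + S + x$)
$\frac{v{\left(k{\left(12 \right)},11 \right)} + 37834}{5890 - 1875} = \frac{\left(67 - \left(105 - 144\right) + 11\right) + 37834}{5890 - 1875} = \frac{\left(67 - -39 + 11\right) + 37834}{4015} = \left(\left(67 + 39 + 11\right) + 37834\right) \frac{1}{4015} = \left(117 + 37834\right) \frac{1}{4015} = 37951 \cdot \frac{1}{4015} = \frac{37951}{4015}$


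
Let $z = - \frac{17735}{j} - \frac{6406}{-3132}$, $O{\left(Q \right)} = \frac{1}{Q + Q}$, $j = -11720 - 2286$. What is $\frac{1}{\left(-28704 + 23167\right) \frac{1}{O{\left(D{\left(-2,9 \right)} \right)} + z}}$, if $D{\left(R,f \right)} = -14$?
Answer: $- \frac{502956247}{850116495564} \approx -0.00059163$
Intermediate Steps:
$j = -14006$
$O{\left(Q \right)} = \frac{1}{2 Q}$
$z = \frac{18158557}{5483349}$ ($z = - \frac{17735}{-14006} - \frac{6406}{-3132} = \left(-17735\right) \left(- \frac{1}{14006}\right) - - \frac{3203}{1566} = \frac{17735}{14006} + \frac{3203}{1566} = \frac{18158557}{5483349} \approx 3.3116$)
$\frac{1}{\left(-28704 + 23167\right) \frac{1}{O{\left(D{\left(-2,9 \right)} \right)} + z}} = \frac{1}{\left(-28704 + 23167\right) \frac{1}{\frac{1}{2 \left(-14\right)} + \frac{18158557}{5483349}}} = \frac{1}{\left(-5537\right) \frac{1}{\frac{1}{2} \left(- \frac{1}{14}\right) + \frac{18158557}{5483349}}} = \frac{1}{\left(-5537\right) \frac{1}{- \frac{1}{28} + \frac{18158557}{5483349}}} = \frac{1}{\left(-5537\right) \frac{1}{\frac{502956247}{153533772}}} = \frac{1}{\left(-5537\right) \frac{153533772}{502956247}} = \frac{1}{- \frac{850116495564}{502956247}} = - \frac{502956247}{850116495564}$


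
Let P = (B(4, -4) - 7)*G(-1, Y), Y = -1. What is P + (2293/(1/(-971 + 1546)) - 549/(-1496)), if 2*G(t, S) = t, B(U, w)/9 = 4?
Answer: 1972417457/1496 ≈ 1.3185e+6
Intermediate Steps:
B(U, w) = 36 (B(U, w) = 9*4 = 36)
G(t, S) = t/2
P = -29/2 (P = (36 - 7)*((1/2)*(-1)) = 29*(-1/2) = -29/2 ≈ -14.500)
P + (2293/(1/(-971 + 1546)) - 549/(-1496)) = -29/2 + (2293/(1/(-971 + 1546)) - 549/(-1496)) = -29/2 + (2293/(1/575) - 549*(-1/1496)) = -29/2 + (2293/(1/575) + 549/1496) = -29/2 + (2293*575 + 549/1496) = -29/2 + (1318475 + 549/1496) = -29/2 + 1972439149/1496 = 1972417457/1496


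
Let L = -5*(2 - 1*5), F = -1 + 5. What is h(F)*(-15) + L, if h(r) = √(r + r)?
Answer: 15 - 30*√2 ≈ -27.426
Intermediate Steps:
F = 4
L = 15 (L = -5*(2 - 5) = -5*(-3) = 15)
h(r) = √2*√r (h(r) = √(2*r) = √2*√r)
h(F)*(-15) + L = (√2*√4)*(-15) + 15 = (√2*2)*(-15) + 15 = (2*√2)*(-15) + 15 = -30*√2 + 15 = 15 - 30*√2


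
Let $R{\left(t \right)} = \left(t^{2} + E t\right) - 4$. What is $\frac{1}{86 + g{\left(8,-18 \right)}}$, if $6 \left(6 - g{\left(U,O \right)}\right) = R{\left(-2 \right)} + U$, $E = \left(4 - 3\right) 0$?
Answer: $\frac{3}{272} \approx 0.011029$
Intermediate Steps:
$E = 0$ ($E = 1 \cdot 0 = 0$)
$R{\left(t \right)} = -4 + t^{2}$ ($R{\left(t \right)} = \left(t^{2} + 0 t\right) - 4 = \left(t^{2} + 0\right) - 4 = t^{2} - 4 = -4 + t^{2}$)
$g{\left(U,O \right)} = 6 - \frac{U}{6}$ ($g{\left(U,O \right)} = 6 - \frac{\left(-4 + \left(-2\right)^{2}\right) + U}{6} = 6 - \frac{\left(-4 + 4\right) + U}{6} = 6 - \frac{0 + U}{6} = 6 - \frac{U}{6}$)
$\frac{1}{86 + g{\left(8,-18 \right)}} = \frac{1}{86 + \left(6 - \frac{4}{3}\right)} = \frac{1}{86 + \frac{14}{3}} = \frac{1}{\frac{272}{3}} = \frac{3}{272}$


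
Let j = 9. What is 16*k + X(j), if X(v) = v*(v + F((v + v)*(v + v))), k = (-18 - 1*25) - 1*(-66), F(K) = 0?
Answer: 449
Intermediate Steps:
k = 23 (k = (-18 - 25) + 66 = -43 + 66 = 23)
X(v) = v**2 (X(v) = v*(v + 0) = v*v = v**2)
16*k + X(j) = 16*23 + 9**2 = 368 + 81 = 449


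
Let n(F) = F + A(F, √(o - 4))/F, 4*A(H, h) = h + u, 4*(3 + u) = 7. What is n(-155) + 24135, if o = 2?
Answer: 11894081/496 - I*√2/620 ≈ 23980.0 - 0.002281*I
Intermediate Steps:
u = -5/4 (u = -3 + (¼)*7 = -3 + 7/4 = -5/4 ≈ -1.2500)
A(H, h) = -5/16 + h/4 (A(H, h) = (h - 5/4)/4 = (-5/4 + h)/4 = -5/16 + h/4)
n(F) = F + (-5/16 + I*√2/4)/F (n(F) = F + (-5/16 + √(2 - 4)/4)/F = F + (-5/16 + √(-2)/4)/F = F + (-5/16 + (I*√2)/4)/F = F + (-5/16 + I*√2/4)/F)
n(-155) + 24135 = (-5/16 + (-155)² + I*√2/4)/(-155) + 24135 = -(-5/16 + 24025 + I*√2/4)/155 + 24135 = -(384395/16 + I*√2/4)/155 + 24135 = (-76879/496 - I*√2/620) + 24135 = 11894081/496 - I*√2/620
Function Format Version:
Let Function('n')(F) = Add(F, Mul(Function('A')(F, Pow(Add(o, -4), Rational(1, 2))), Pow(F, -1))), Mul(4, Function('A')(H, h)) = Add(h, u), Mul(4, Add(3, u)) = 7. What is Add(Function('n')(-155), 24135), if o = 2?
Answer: Add(Rational(11894081, 496), Mul(Rational(-1, 620), I, Pow(2, Rational(1, 2)))) ≈ Add(23980., Mul(-0.0022810, I))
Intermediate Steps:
u = Rational(-5, 4) (u = Add(-3, Mul(Rational(1, 4), 7)) = Add(-3, Rational(7, 4)) = Rational(-5, 4) ≈ -1.2500)
Function('A')(H, h) = Add(Rational(-5, 16), Mul(Rational(1, 4), h)) (Function('A')(H, h) = Mul(Rational(1, 4), Add(h, Rational(-5, 4))) = Mul(Rational(1, 4), Add(Rational(-5, 4), h)) = Add(Rational(-5, 16), Mul(Rational(1, 4), h)))
Function('n')(F) = Add(F, Mul(Pow(F, -1), Add(Rational(-5, 16), Mul(Rational(1, 4), I, Pow(2, Rational(1, 2)))))) (Function('n')(F) = Add(F, Mul(Add(Rational(-5, 16), Mul(Rational(1, 4), Pow(Add(2, -4), Rational(1, 2)))), Pow(F, -1))) = Add(F, Mul(Add(Rational(-5, 16), Mul(Rational(1, 4), Pow(-2, Rational(1, 2)))), Pow(F, -1))) = Add(F, Mul(Add(Rational(-5, 16), Mul(Rational(1, 4), Mul(I, Pow(2, Rational(1, 2))))), Pow(F, -1))) = Add(F, Mul(Add(Rational(-5, 16), Mul(Rational(1, 4), I, Pow(2, Rational(1, 2)))), Pow(F, -1))) = Add(F, Mul(Pow(F, -1), Add(Rational(-5, 16), Mul(Rational(1, 4), I, Pow(2, Rational(1, 2)))))))
Add(Function('n')(-155), 24135) = Add(Mul(Pow(-155, -1), Add(Rational(-5, 16), Pow(-155, 2), Mul(Rational(1, 4), I, Pow(2, Rational(1, 2))))), 24135) = Add(Mul(Rational(-1, 155), Add(Rational(-5, 16), 24025, Mul(Rational(1, 4), I, Pow(2, Rational(1, 2))))), 24135) = Add(Mul(Rational(-1, 155), Add(Rational(384395, 16), Mul(Rational(1, 4), I, Pow(2, Rational(1, 2))))), 24135) = Add(Add(Rational(-76879, 496), Mul(Rational(-1, 620), I, Pow(2, Rational(1, 2)))), 24135) = Add(Rational(11894081, 496), Mul(Rational(-1, 620), I, Pow(2, Rational(1, 2))))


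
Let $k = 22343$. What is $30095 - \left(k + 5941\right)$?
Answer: $1811$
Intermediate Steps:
$30095 - \left(k + 5941\right) = 30095 - \left(22343 + 5941\right) = 30095 - 28284 = 1811$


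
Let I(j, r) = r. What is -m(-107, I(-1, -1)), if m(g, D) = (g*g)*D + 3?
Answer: 11446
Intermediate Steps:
m(g, D) = 3 + D*g**2 (m(g, D) = g**2*D + 3 = D*g**2 + 3 = 3 + D*g**2)
-m(-107, I(-1, -1)) = -(3 - 1*(-107)**2) = -(3 - 1*11449) = -(3 - 11449) = -1*(-11446) = 11446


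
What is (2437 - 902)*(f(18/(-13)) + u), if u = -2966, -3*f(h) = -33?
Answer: -4535925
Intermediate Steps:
f(h) = 11 (f(h) = -1/3*(-33) = 11)
(2437 - 902)*(f(18/(-13)) + u) = (2437 - 902)*(11 - 2966) = 1535*(-2955) = -4535925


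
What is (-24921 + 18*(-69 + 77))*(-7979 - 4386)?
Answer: 306367605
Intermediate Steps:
(-24921 + 18*(-69 + 77))*(-7979 - 4386) = (-24921 + 18*8)*(-12365) = (-24921 + 144)*(-12365) = -24777*(-12365) = 306367605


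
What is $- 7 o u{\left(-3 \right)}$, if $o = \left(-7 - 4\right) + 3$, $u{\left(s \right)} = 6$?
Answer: $336$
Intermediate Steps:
$o = -8$ ($o = -11 + 3 = -8$)
$- 7 o u{\left(-3 \right)} = \left(-7\right) \left(-8\right) 6 = 56 \cdot 6 = 336$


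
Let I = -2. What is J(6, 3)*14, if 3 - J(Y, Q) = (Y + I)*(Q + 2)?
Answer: -238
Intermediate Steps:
J(Y, Q) = 3 - (-2 + Y)*(2 + Q) (J(Y, Q) = 3 - (Y - 2)*(Q + 2) = 3 - (-2 + Y)*(2 + Q))
J(6, 3)*14 = (7 - 2*6 + 2*3 - 1*3*6)*14 = (7 - 12 + 6 - 18)*14 = -17*14 = -238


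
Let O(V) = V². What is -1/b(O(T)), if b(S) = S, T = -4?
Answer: -1/16 ≈ -0.062500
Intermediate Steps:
-1/b(O(T)) = -1/((-4)²) = -1/16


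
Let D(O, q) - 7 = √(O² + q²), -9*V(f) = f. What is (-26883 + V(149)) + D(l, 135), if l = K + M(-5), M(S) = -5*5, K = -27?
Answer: -242033/9 + √20929 ≈ -26748.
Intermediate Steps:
V(f) = -f/9
M(S) = -25
l = -52 (l = -27 - 25 = -52)
D(O, q) = 7 + √(O² + q²)
(-26883 + V(149)) + D(l, 135) = (-26883 - ⅑*149) + (7 + √((-52)² + 135²)) = (-26883 - 149/9) + (7 + √(2704 + 18225)) = -242096/9 + (7 + √20929) = -242033/9 + √20929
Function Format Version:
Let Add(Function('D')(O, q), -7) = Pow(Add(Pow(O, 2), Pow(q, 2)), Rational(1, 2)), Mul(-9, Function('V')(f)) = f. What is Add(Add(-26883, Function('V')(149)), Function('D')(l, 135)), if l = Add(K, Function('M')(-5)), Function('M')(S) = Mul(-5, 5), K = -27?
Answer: Add(Rational(-242033, 9), Pow(20929, Rational(1, 2))) ≈ -26748.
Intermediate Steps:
Function('V')(f) = Mul(Rational(-1, 9), f)
Function('M')(S) = -25
l = -52 (l = Add(-27, -25) = -52)
Function('D')(O, q) = Add(7, Pow(Add(Pow(O, 2), Pow(q, 2)), Rational(1, 2)))
Add(Add(-26883, Function('V')(149)), Function('D')(l, 135)) = Add(Add(-26883, Mul(Rational(-1, 9), 149)), Add(7, Pow(Add(Pow(-52, 2), Pow(135, 2)), Rational(1, 2)))) = Add(Add(-26883, Rational(-149, 9)), Add(7, Pow(Add(2704, 18225), Rational(1, 2)))) = Add(Rational(-242096, 9), Add(7, Pow(20929, Rational(1, 2)))) = Add(Rational(-242033, 9), Pow(20929, Rational(1, 2)))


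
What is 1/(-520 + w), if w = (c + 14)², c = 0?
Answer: -1/324 ≈ -0.0030864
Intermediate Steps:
w = 196 (w = (0 + 14)² = 14² = 196)
1/(-520 + w) = 1/(-520 + 196) = 1/(-324) = -1/324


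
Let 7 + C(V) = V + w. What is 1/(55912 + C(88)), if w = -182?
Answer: 1/55811 ≈ 1.7918e-5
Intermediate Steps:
C(V) = -189 + V (C(V) = -7 + (V - 182) = -7 + (-182 + V) = -189 + V)
1/(55912 + C(88)) = 1/(55912 + (-189 + 88)) = 1/(55912 - 101) = 1/55811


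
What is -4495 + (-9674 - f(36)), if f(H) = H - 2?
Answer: -14203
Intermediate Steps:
f(H) = -2 + H
-4495 + (-9674 - f(36)) = -4495 + (-9674 - (-2 + 36)) = -4495 + (-9674 - 1*34) = -4495 + (-9674 - 34) = -4495 - 9708 = -14203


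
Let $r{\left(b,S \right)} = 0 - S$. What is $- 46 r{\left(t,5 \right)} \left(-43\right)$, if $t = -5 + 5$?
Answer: $-9890$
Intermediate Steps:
$t = 0$
$r{\left(b,S \right)} = - S$
$- 46 r{\left(t,5 \right)} \left(-43\right) = - 46 \left(\left(-1\right) 5\right) \left(-43\right) = \left(-46\right) \left(-5\right) \left(-43\right) = 230 \left(-43\right) = -9890$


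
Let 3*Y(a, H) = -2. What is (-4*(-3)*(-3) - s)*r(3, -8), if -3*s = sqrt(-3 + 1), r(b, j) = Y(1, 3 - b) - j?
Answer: -264 + 22*I*sqrt(2)/9 ≈ -264.0 + 3.457*I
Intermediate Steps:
Y(a, H) = -2/3 (Y(a, H) = (1/3)*(-2) = -2/3)
r(b, j) = -2/3 - j
s = -I*sqrt(2)/3 (s = -sqrt(-3 + 1)/3 = -I*sqrt(2)/3 ≈ -0.4714*I)
(-4*(-3)*(-3) - s)*r(3, -8) = (-4*(-3)*(-3) - (-1)*I*sqrt(2)/3)*(-2/3 - 1*(-8)) = (12*(-3) + I*sqrt(2)/3)*(-2/3 + 8) = (-36 + I*sqrt(2)/3)*(22/3) = -264 + 22*I*sqrt(2)/9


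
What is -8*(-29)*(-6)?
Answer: -1392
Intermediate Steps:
-8*(-29)*(-6) = 232*(-6) = -1392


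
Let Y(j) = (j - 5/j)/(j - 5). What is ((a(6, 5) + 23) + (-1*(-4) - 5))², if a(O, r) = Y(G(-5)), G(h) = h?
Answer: 12544/25 ≈ 501.76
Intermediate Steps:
Y(j) = (j - 5/j)/(-5 + j)
a(O, r) = ⅖ (a(O, r) = (-5 + (-5)²)/((-5)*(-5 - 5)) = -⅕*(-5 + 25)/(-10) = -⅕*(-⅒)*20 = ⅖)
((a(6, 5) + 23) + (-1*(-4) - 5))² = ((⅖ + 23) + (-1*(-4) - 5))² = (117/5 + (4 - 5))² = (117/5 - 1)² = (112/5)² = 12544/25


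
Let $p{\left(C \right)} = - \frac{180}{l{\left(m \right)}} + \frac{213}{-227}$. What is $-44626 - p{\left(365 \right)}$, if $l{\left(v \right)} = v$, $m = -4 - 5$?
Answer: $- \frac{10134429}{227} \approx -44645.0$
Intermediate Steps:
$m = -9$ ($m = -4 - 5 = -9$)
$p{\left(C \right)} = \frac{4327}{227}$ ($p{\left(C \right)} = - \frac{180}{-9} + \frac{213}{-227} = \left(-180\right) \left(- \frac{1}{9}\right) + 213 \left(- \frac{1}{227}\right) = 20 - \frac{213}{227} = \frac{4327}{227}$)
$-44626 - p{\left(365 \right)} = -44626 - \frac{4327}{227} = - \frac{10134429}{227}$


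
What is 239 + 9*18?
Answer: 401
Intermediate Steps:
239 + 9*18 = 239 + 162 = 401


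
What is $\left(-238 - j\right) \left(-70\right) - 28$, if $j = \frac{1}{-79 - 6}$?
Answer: $\frac{282730}{17} \approx 16631.0$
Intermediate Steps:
$j = - \frac{1}{85}$ ($j = \frac{1}{-85} = - \frac{1}{85} \approx -0.011765$)
$\left(-238 - j\right) \left(-70\right) - 28 = \left(-238 - - \frac{1}{85}\right) \left(-70\right) - 28 = \left(-238 + \frac{1}{85}\right) \left(-70\right) - 28 = \left(- \frac{20229}{85}\right) \left(-70\right) - 28 = \frac{283206}{17} - 28 = \frac{282730}{17}$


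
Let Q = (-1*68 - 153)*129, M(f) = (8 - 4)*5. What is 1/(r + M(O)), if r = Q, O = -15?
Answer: -1/28489 ≈ -3.5101e-5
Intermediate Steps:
M(f) = 20 (M(f) = 4*5 = 20)
Q = -28509 (Q = (-68 - 153)*129 = -221*129 = -28509)
r = -28509
1/(r + M(O)) = 1/(-28509 + 20) = 1/(-28489) = -1/28489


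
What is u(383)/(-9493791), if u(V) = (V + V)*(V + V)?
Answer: -586756/9493791 ≈ -0.061804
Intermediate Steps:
u(V) = 4*V² (u(V) = (2*V)*(2*V) = 4*V²)
u(383)/(-9493791) = (4*383²)/(-9493791) = (4*146689)*(-1/9493791) = 586756*(-1/9493791) = -586756/9493791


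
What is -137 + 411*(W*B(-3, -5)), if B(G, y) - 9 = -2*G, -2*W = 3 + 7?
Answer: -30962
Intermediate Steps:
W = -5 (W = -(3 + 7)/2 = -½*10 = -5)
B(G, y) = 9 - 2*G
-137 + 411*(W*B(-3, -5)) = -137 + 411*(-5*(9 - 2*(-3))) = -137 + 411*(-5*(9 + 6)) = -137 + 411*(-5*15) = -137 + 411*(-75) = -137 - 30825 = -30962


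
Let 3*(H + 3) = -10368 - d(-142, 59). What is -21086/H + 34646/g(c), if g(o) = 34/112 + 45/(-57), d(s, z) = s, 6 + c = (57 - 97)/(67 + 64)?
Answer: -377263621454/5291495 ≈ -71296.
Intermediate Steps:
c = -826/131 (c = -6 + (57 - 97)/(67 + 64) = -6 - 40/131 = -826/131 ≈ -6.3053)
g(o) = -517/1064 (g(o) = 34*(1/112) + 45*(-1/57) = 17/56 - 15/19 = -517/1064)
H = -10235/3 (H = -3 + (-10368 - 1*(-142))/3 = -3 + (-10368 + 142)/3 = -3 + (⅓)*(-10226) = -3 - 10226/3 = -10235/3 ≈ -3411.7)
-21086/H + 34646/g(c) = -21086/(-10235/3) + 34646/(-517/1064) = -21086*(-3/10235) + 34646*(-1064/517) = 63258/10235 - 36863344/517 = -377263621454/5291495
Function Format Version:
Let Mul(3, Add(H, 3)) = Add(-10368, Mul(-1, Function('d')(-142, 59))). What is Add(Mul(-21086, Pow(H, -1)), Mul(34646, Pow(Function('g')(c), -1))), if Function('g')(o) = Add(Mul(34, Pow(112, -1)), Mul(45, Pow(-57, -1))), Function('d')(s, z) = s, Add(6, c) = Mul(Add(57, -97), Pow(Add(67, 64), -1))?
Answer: Rational(-377263621454, 5291495) ≈ -71296.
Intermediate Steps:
c = Rational(-826, 131) (c = Add(-6, Mul(Add(57, -97), Pow(Add(67, 64), -1))) = Add(-6, Mul(-40, Pow(131, -1))) = Add(-6, Mul(-40, Rational(1, 131))) = Add(-6, Rational(-40, 131)) = Rational(-826, 131) ≈ -6.3053)
Function('g')(o) = Rational(-517, 1064) (Function('g')(o) = Add(Mul(34, Rational(1, 112)), Mul(45, Rational(-1, 57))) = Add(Rational(17, 56), Rational(-15, 19)) = Rational(-517, 1064))
H = Rational(-10235, 3) (H = Add(-3, Mul(Rational(1, 3), Add(-10368, Mul(-1, -142)))) = Add(-3, Mul(Rational(1, 3), Add(-10368, 142))) = Add(-3, Mul(Rational(1, 3), -10226)) = Add(-3, Rational(-10226, 3)) = Rational(-10235, 3) ≈ -3411.7)
Add(Mul(-21086, Pow(H, -1)), Mul(34646, Pow(Function('g')(c), -1))) = Add(Mul(-21086, Pow(Rational(-10235, 3), -1)), Mul(34646, Pow(Rational(-517, 1064), -1))) = Add(Mul(-21086, Rational(-3, 10235)), Mul(34646, Rational(-1064, 517))) = Add(Rational(63258, 10235), Rational(-36863344, 517)) = Rational(-377263621454, 5291495)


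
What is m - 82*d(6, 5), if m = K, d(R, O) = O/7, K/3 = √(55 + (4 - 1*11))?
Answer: -410/7 + 12*√3 ≈ -37.787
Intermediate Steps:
K = 12*√3 (K = 3*√(55 + (4 - 1*11)) = 3*√(55 + (4 - 11)) = 3*√(55 - 7) = 3*√48 = 3*(4*√3) = 12*√3 ≈ 20.785)
d(R, O) = O/7 (d(R, O) = O*(⅐) = O/7)
m = 12*√3 ≈ 20.785
m - 82*d(6, 5) = 12*√3 - 82*5/7 = 12*√3 - 410/7 = -410/7 + 12*√3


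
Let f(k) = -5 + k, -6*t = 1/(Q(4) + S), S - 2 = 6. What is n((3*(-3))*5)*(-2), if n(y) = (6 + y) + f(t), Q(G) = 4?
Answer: 3169/36 ≈ 88.028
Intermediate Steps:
S = 8 (S = 2 + 6 = 8)
t = -1/72 (t = -1/(6*(4 + 8)) = -⅙/12 = -⅙*1/12 = -1/72 ≈ -0.013889)
n(y) = 71/72 + y (n(y) = (6 + y) + (-5 - 1/72) = (6 + y) - 361/72 = 71/72 + y)
n((3*(-3))*5)*(-2) = (71/72 + (3*(-3))*5)*(-2) = (71/72 - 9*5)*(-2) = (71/72 - 45)*(-2) = -3169/72*(-2) = 3169/36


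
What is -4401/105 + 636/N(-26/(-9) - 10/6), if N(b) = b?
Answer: 184203/385 ≈ 478.45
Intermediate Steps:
-4401/105 + 636/N(-26/(-9) - 10/6) = -4401/105 + 636/(-26/(-9) - 10/6) = -4401*1/105 + 636/(-26*(-⅑) - 10*⅙) = -1467/35 + 636/(26/9 - 5/3) = -1467/35 + 636/(11/9) = -1467/35 + 636*(9/11) = -1467/35 + 5724/11 = 184203/385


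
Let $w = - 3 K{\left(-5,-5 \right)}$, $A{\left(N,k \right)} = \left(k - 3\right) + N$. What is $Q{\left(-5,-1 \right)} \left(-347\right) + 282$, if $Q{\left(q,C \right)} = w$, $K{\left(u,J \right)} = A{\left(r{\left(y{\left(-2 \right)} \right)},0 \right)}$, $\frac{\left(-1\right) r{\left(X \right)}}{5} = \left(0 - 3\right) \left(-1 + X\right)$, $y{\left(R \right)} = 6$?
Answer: $75234$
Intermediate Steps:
$r{\left(X \right)} = -15 + 15 X$ ($r{\left(X \right)} = - 5 \left(0 - 3\right) \left(-1 + X\right) = - 5 \left(- 3 \left(-1 + X\right)\right) = - 5 \left(3 - 3 X\right) = -15 + 15 X$)
$A{\left(N,k \right)} = -3 + N + k$ ($A{\left(N,k \right)} = \left(-3 + k\right) + N = -3 + N + k$)
$K{\left(u,J \right)} = 72$ ($K{\left(u,J \right)} = -3 + \left(-15 + 15 \cdot 6\right) + 0 = -3 + \left(-15 + 90\right) + 0 = -3 + 75 + 0 = 72$)
$w = -216$ ($w = \left(-3\right) 72 = -216$)
$Q{\left(q,C \right)} = -216$
$Q{\left(-5,-1 \right)} \left(-347\right) + 282 = \left(-216\right) \left(-347\right) + 282 = 74952 + 282 = 75234$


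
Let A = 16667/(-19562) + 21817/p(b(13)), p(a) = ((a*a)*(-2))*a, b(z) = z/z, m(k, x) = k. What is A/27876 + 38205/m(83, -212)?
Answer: 867327814342/1885864829 ≈ 459.91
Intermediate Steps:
b(z) = 1
p(a) = -2*a**3 (p(a) = (a**2*(-2))*a = (-2*a**2)*a = -2*a**3)
A = -106704372/9781 (A = 16667/(-19562) + 21817/((-2*1**3)) = 16667*(-1/19562) + 21817/((-2*1)) = -16667/19562 + 21817/(-2) = -16667/19562 + 21817*(-1/2) = -16667/19562 - 21817/2 = -106704372/9781 ≈ -10909.)
A/27876 + 38205/m(83, -212) = -106704372/9781/27876 + 38205/83 = -106704372/9781*1/27876 + 38205*(1/83) = -8892031/22721263 + 38205/83 = 867327814342/1885864829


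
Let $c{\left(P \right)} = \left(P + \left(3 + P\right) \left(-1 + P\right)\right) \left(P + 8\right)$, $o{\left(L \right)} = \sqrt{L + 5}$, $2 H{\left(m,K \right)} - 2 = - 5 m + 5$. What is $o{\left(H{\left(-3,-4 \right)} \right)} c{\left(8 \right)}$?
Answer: $5440$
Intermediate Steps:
$H{\left(m,K \right)} = \frac{7}{2} - \frac{5 m}{2}$ ($H{\left(m,K \right)} = 1 + \frac{- 5 m + 5}{2} = 1 + \frac{5 - 5 m}{2} = 1 - \left(- \frac{5}{2} + \frac{5 m}{2}\right) = \frac{7}{2} - \frac{5 m}{2}$)
$o{\left(L \right)} = \sqrt{5 + L}$
$c{\left(P \right)} = \left(8 + P\right) \left(P + \left(-1 + P\right) \left(3 + P\right)\right)$ ($c{\left(P \right)} = \left(P + \left(-1 + P\right) \left(3 + P\right)\right) \left(8 + P\right) = \left(8 + P\right) \left(P + \left(-1 + P\right) \left(3 + P\right)\right)$)
$o{\left(H{\left(-3,-4 \right)} \right)} c{\left(8 \right)} = \sqrt{5 + \left(\frac{7}{2} - - \frac{15}{2}\right)} \left(-24 + 8^{3} + 11 \cdot 8^{2} + 21 \cdot 8\right) = \sqrt{5 + \left(\frac{7}{2} + \frac{15}{2}\right)} \left(-24 + 512 + 11 \cdot 64 + 168\right) = \sqrt{5 + 11} \left(-24 + 512 + 704 + 168\right) = \sqrt{16} \cdot 1360 = 4 \cdot 1360 = 5440$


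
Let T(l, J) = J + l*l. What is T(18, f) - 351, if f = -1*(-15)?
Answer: -12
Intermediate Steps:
f = 15
T(l, J) = J + l**2
T(18, f) - 351 = (15 + 18**2) - 351 = (15 + 324) - 351 = 339 - 351 = -12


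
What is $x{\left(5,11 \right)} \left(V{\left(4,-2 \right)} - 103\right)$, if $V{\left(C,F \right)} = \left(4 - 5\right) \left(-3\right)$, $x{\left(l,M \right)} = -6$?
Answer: $600$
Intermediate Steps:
$V{\left(C,F \right)} = 3$ ($V{\left(C,F \right)} = \left(-1\right) \left(-3\right) = 3$)
$x{\left(5,11 \right)} \left(V{\left(4,-2 \right)} - 103\right) = - 6 \left(3 - 103\right) = \left(-6\right) \left(-100\right) = 600$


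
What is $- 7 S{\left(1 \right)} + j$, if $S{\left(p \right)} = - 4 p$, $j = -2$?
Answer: $26$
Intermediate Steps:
$- 7 S{\left(1 \right)} + j = - 7 \left(\left(-4\right) 1\right) - 2 = \left(-7\right) \left(-4\right) - 2 = 28 - 2 = 26$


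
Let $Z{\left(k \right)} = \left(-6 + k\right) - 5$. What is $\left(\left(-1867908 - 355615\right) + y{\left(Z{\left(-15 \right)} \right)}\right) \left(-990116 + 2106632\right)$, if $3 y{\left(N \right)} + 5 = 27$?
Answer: $-2482590818084$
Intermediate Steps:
$Z{\left(k \right)} = -11 + k$
$y{\left(N \right)} = \frac{22}{3}$ ($y{\left(N \right)} = - \frac{5}{3} + \frac{1}{3} \cdot 27 = - \frac{5}{3} + 9 = \frac{22}{3}$)
$\left(\left(-1867908 - 355615\right) + y{\left(Z{\left(-15 \right)} \right)}\right) \left(-990116 + 2106632\right) = \left(\left(-1867908 - 355615\right) + \frac{22}{3}\right) \left(-990116 + 2106632\right) = \left(-2223523 + \frac{22}{3}\right) 1116516 = \left(- \frac{6670547}{3}\right) 1116516 = -2482590818084$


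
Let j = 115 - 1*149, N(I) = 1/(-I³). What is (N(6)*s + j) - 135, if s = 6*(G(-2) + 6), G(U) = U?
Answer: -1522/9 ≈ -169.11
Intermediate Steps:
N(I) = -1/I³
s = 24 (s = 6*(-2 + 6) = 6*4 = 24)
j = -34 (j = 115 - 149 = -34)
(N(6)*s + j) - 135 = (-1/6³*24 - 34) - 135 = (-1*1/216*24 - 34) - 135 = (-1/216*24 - 34) - 135 = (-⅑ - 34) - 135 = -307/9 - 135 = -1522/9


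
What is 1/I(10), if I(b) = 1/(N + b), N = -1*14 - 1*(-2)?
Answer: -2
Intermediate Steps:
N = -12 (N = -14 + 2 = -12)
I(b) = 1/(-12 + b)
1/I(10) = 1/(1/(-12 + 10)) = 1/(1/(-2)) = 1/(-1/2) = -2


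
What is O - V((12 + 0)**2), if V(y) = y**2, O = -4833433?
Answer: -4854169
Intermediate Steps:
O - V((12 + 0)**2) = -4833433 - ((12 + 0)**2)**2 = -4833433 - (12**2)**2 = -4833433 - 1*144**2 = -4833433 - 1*20736 = -4833433 - 20736 = -4854169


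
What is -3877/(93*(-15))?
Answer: 3877/1395 ≈ 2.7792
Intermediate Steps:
-3877/(93*(-15)) = -3877/(-1395) = -3877*(-1/1395) = 3877/1395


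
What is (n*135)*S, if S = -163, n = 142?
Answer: -3124710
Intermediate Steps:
(n*135)*S = (142*135)*(-163) = 19170*(-163) = -3124710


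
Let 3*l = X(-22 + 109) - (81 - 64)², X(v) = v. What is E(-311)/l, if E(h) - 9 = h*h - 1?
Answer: -290187/202 ≈ -1436.6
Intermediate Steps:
E(h) = 8 + h² (E(h) = 9 + (h*h - 1) = 9 + (h² - 1) = 9 + (-1 + h²) = 8 + h²)
l = -202/3 (l = ((-22 + 109) - (81 - 64)²)/3 = (87 - 1*17²)/3 = (87 - 1*289)/3 = (87 - 289)/3 = (⅓)*(-202) = -202/3 ≈ -67.333)
E(-311)/l = (8 + (-311)²)/(-202/3) = (8 + 96721)*(-3/202) = 96729*(-3/202) = -290187/202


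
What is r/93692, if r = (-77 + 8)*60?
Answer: -1035/23423 ≈ -0.044187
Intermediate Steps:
r = -4140 (r = -69*60 = -4140)
r/93692 = -4140/93692 = -4140*1/93692 = -1035/23423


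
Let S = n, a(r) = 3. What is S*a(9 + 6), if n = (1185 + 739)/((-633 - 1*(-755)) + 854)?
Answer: 1443/244 ≈ 5.9139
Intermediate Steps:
n = 481/244 (n = 1924/((-633 + 755) + 854) = 1924/(122 + 854) = 1924/976 = 1924*(1/976) = 481/244 ≈ 1.9713)
S = 481/244 ≈ 1.9713
S*a(9 + 6) = (481/244)*3 = 1443/244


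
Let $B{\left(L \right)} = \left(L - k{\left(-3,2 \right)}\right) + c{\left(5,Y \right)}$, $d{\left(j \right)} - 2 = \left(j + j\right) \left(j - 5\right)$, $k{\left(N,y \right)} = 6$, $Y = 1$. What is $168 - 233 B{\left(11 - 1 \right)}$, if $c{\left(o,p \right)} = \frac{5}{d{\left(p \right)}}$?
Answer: $- \frac{3419}{6} \approx -569.83$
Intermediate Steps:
$d{\left(j \right)} = 2 + 2 j \left(-5 + j\right)$ ($d{\left(j \right)} = 2 + \left(j + j\right) \left(j - 5\right) = 2 + 2 j \left(-5 + j\right)$)
$c{\left(o,p \right)} = \frac{5}{2 - 10 p + 2 p^{2}}$
$B{\left(L \right)} = - \frac{41}{6} + L$ ($B{\left(L \right)} = \left(L - 6\right) + \frac{5}{2 \left(1 + 1^{2} - 5\right)} = \left(L - 6\right) + \frac{5}{2 \left(1 + 1 - 5\right)} = \left(-6 + L\right) + \frac{5}{2 \left(-3\right)} = \left(-6 + L\right) + \frac{5}{2} \left(- \frac{1}{3}\right) = \left(-6 + L\right) - \frac{5}{6} = - \frac{41}{6} + L$)
$168 - 233 B{\left(11 - 1 \right)} = 168 - 233 \left(- \frac{41}{6} + \left(11 - 1\right)\right) = 168 - 233 \left(- \frac{41}{6} + 10\right) = 168 - \frac{4427}{6} = - \frac{3419}{6}$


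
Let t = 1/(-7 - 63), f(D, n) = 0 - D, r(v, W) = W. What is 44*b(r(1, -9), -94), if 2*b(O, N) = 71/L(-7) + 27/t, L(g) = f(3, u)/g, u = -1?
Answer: -113806/3 ≈ -37935.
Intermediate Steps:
f(D, n) = -D
t = -1/70 (t = 1/(-70) = -1/70 ≈ -0.014286)
L(g) = -3/g (L(g) = (-1*3)/g = -3/g)
b(O, N) = -5173/6 (b(O, N) = (71/((-3/(-7))) + 27/(-1/70))/2 = (71/((-3*(-⅐))) + 27*(-70))/2 = (71/(3/7) - 1890)/2 = (71*(7/3) - 1890)/2 = (497/3 - 1890)/2 = (½)*(-5173/3) = -5173/6)
44*b(r(1, -9), -94) = 44*(-5173/6) = -113806/3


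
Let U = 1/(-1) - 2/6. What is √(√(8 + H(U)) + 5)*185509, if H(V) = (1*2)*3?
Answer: 185509*√(5 + √14) ≈ 5.4848e+5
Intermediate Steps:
U = -4/3 (U = 1*(-1) - 2*⅙ = -1 - ⅓ = -4/3 ≈ -1.3333)
H(V) = 6 (H(V) = 2*3 = 6)
√(√(8 + H(U)) + 5)*185509 = √(√(8 + 6) + 5)*185509 = √(√14 + 5)*185509 = √(5 + √14)*185509 = 185509*√(5 + √14)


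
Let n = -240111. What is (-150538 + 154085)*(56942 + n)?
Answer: -649700443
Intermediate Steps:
(-150538 + 154085)*(56942 + n) = (-150538 + 154085)*(56942 - 240111) = 3547*(-183169) = -649700443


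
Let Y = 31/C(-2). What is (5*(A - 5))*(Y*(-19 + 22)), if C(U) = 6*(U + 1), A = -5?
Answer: 775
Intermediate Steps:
C(U) = 6 + 6*U (C(U) = 6*(1 + U) = 6 + 6*U)
Y = -31/6 (Y = 31/(6 + 6*(-2)) = 31/(6 - 12) = 31/(-6) = 31*(-⅙) = -31/6 ≈ -5.1667)
(5*(A - 5))*(Y*(-19 + 22)) = (5*(-5 - 5))*(-31*(-19 + 22)/6) = (5*(-10))*(-31/6*3) = -50*(-31/2) = 775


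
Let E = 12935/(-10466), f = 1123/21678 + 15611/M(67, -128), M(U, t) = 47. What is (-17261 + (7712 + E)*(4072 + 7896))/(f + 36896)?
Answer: 19677302061617094/7939622302127 ≈ 2478.4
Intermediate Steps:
f = 338468039/1018866 (f = 1123/21678 + 15611/47 = 338468039/1018866 ≈ 332.20)
E = -12935/10466 (E = 12935*(-1/10466) = -12935/10466 ≈ -1.2359)
(-17261 + (7712 + E)*(4072 + 7896))/(f + 36896) = (-17261 + (7712 - 12935/10466)*(4072 + 7896))/(338468039/1018866 + 36896) = (-17261 + (80700857/10466)*11968)/(37930547975/1018866) = (-17261 + 482913928288/5233)*(1018866/37930547975) = (482823601475/5233)*(1018866/37930547975) = 19677302061617094/7939622302127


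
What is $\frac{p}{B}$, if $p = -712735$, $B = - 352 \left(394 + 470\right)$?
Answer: $\frac{712735}{304128} \approx 2.3435$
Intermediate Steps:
$B = -304128$ ($B = \left(-352\right) 864 = -304128$)
$\frac{p}{B} = - \frac{712735}{-304128} = \left(-712735\right) \left(- \frac{1}{304128}\right) = \frac{712735}{304128}$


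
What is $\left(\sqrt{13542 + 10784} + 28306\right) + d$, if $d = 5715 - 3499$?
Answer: $30522 + \sqrt{24326} \approx 30678.0$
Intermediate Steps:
$d = 2216$ ($d = 5715 - 3499 = 2216$)
$\left(\sqrt{13542 + 10784} + 28306\right) + d = \left(\sqrt{13542 + 10784} + 28306\right) + 2216 = \left(\sqrt{24326} + 28306\right) + 2216 = \left(28306 + \sqrt{24326}\right) + 2216 = 30522 + \sqrt{24326}$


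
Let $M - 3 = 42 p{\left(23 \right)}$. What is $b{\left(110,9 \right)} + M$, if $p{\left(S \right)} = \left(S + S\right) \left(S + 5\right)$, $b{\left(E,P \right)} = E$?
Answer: $54209$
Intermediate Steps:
$p{\left(S \right)} = 2 S \left(5 + S\right)$
$M = 54099$ ($M = 3 + 42 \cdot 2 \cdot 23 \left(5 + 23\right) = 3 + 42 \cdot 2 \cdot 23 \cdot 28 = 3 + 42 \cdot 1288 = 3 + 54096 = 54099$)
$b{\left(110,9 \right)} + M = 110 + 54099 = 54209$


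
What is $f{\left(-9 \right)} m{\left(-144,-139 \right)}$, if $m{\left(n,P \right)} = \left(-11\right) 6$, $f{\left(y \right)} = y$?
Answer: $594$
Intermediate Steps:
$m{\left(n,P \right)} = -66$
$f{\left(-9 \right)} m{\left(-144,-139 \right)} = \left(-9\right) \left(-66\right) = 594$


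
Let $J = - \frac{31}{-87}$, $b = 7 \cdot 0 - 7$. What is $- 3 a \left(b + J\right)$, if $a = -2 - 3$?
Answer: $- \frac{2890}{29} \approx -99.655$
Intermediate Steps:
$a = -5$
$b = -7$ ($b = 0 - 7 = -7$)
$J = \frac{31}{87}$ ($J = \left(-31\right) \left(- \frac{1}{87}\right) = \frac{31}{87} \approx 0.35632$)
$- 3 a \left(b + J\right) = \left(-3\right) \left(-5\right) \left(-7 + \frac{31}{87}\right) = 15 \left(- \frac{578}{87}\right) = - \frac{2890}{29}$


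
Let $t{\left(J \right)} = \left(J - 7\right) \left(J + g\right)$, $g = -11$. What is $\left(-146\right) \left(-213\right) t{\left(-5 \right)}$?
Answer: $5970816$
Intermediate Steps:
$t{\left(J \right)} = \left(-11 + J\right) \left(-7 + J\right)$ ($t{\left(J \right)} = \left(J - 7\right) \left(J - 11\right) = \left(-7 + J\right) \left(-11 + J\right) = \left(-11 + J\right) \left(-7 + J\right)$)
$\left(-146\right) \left(-213\right) t{\left(-5 \right)} = \left(-146\right) \left(-213\right) \left(77 + \left(-5\right)^{2} - -90\right) = 31098 \left(77 + 25 + 90\right) = 31098 \cdot 192 = 5970816$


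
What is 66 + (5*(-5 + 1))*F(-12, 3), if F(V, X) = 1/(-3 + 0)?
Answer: 218/3 ≈ 72.667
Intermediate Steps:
F(V, X) = -⅓ (F(V, X) = 1/(-3) = -⅓)
66 + (5*(-5 + 1))*F(-12, 3) = 66 + (5*(-5 + 1))*(-⅓) = 66 + (5*(-4))*(-⅓) = 66 - 20*(-⅓) = 66 + 20/3 = 218/3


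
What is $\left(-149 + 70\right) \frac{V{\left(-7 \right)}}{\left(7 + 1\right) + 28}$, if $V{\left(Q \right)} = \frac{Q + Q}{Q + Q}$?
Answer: $- \frac{79}{36} \approx -2.1944$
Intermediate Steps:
$V{\left(Q \right)} = 1$ ($V{\left(Q \right)} = \frac{2 Q}{2 Q} = 2 Q \frac{1}{2 Q} = 1$)
$\left(-149 + 70\right) \frac{V{\left(-7 \right)}}{\left(7 + 1\right) + 28} = \left(-149 + 70\right) 1 \frac{1}{\left(7 + 1\right) + 28} = - 79 \cdot 1 \frac{1}{8 + 28} = - 79 \cdot 1 \cdot \frac{1}{36} = \left(-79\right) \frac{1}{36} = - \frac{79}{36}$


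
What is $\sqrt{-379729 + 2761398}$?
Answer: $\sqrt{2381669} \approx 1543.3$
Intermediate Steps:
$\sqrt{-379729 + 2761398} = \sqrt{2381669}$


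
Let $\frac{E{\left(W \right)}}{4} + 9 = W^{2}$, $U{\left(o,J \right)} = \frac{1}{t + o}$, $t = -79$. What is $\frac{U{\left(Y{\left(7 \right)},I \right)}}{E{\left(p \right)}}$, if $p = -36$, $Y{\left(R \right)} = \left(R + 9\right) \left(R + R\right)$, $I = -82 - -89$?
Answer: $\frac{1}{746460} \approx 1.3397 \cdot 10^{-6}$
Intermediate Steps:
$I = 7$ ($I = -82 + 89 = 7$)
$Y{\left(R \right)} = 2 R \left(9 + R\right)$ ($Y{\left(R \right)} = \left(9 + R\right) 2 R = 2 R \left(9 + R\right)$)
$U{\left(o,J \right)} = \frac{1}{-79 + o}$
$E{\left(W \right)} = -36 + 4 W^{2}$
$\frac{U{\left(Y{\left(7 \right)},I \right)}}{E{\left(p \right)}} = \frac{1}{\left(-79 + 2 \cdot 7 \left(9 + 7\right)\right) \left(-36 + 4 \left(-36\right)^{2}\right)} = \frac{1}{\left(-79 + 2 \cdot 7 \cdot 16\right) \left(-36 + 4 \cdot 1296\right)} = \frac{1}{\left(-79 + 224\right) \left(-36 + 5184\right)} = \frac{1}{145 \cdot 5148} = \frac{1}{145} \cdot \frac{1}{5148} = \frac{1}{746460}$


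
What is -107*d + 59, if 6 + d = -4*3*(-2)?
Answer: -1867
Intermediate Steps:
d = 18 (d = -6 - 4*3*(-2) = -6 - 12*(-2) = -6 + 24 = 18)
-107*d + 59 = -107*18 + 59 = -1926 + 59 = -1867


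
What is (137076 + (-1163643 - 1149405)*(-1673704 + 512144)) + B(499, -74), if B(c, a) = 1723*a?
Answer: 2686744044454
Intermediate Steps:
(137076 + (-1163643 - 1149405)*(-1673704 + 512144)) + B(499, -74) = (137076 + (-1163643 - 1149405)*(-1673704 + 512144)) + 1723*(-74) = (137076 - 2313048*(-1161560)) - 127502 = (137076 + 2686744034880) - 127502 = 2686744171956 - 127502 = 2686744044454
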